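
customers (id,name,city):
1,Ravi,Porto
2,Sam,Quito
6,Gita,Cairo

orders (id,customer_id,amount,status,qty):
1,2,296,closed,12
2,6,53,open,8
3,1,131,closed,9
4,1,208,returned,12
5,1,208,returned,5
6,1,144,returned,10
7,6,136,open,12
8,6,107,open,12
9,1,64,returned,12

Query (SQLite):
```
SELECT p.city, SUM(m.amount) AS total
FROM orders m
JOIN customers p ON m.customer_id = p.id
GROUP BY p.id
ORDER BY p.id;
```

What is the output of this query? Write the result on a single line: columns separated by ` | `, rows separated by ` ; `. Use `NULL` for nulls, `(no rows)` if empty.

Join each orders row to its customers via customer_id.
Group joined rows by customers.id; compute SUM(m.amount) per group.
  1: ids {3, 4, 5, 6, 9} → SUM(m.amount)=755
  2: ids {1} → SUM(m.amount)=296
  6: ids {2, 7, 8} → SUM(m.amount)=296

Porto | 755 ; Quito | 296 ; Cairo | 296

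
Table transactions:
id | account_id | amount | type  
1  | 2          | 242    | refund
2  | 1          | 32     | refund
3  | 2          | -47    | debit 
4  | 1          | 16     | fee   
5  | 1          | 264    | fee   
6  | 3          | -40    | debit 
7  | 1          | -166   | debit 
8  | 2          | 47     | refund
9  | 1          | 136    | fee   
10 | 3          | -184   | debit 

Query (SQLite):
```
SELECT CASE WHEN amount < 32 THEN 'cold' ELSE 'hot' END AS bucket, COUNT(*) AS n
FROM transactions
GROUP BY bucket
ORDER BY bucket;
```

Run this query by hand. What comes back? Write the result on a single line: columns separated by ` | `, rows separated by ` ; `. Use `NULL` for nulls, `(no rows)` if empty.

Bucket rows by amount < 32 → 'cold' else 'hot'; count each bucket.

cold | 5 ; hot | 5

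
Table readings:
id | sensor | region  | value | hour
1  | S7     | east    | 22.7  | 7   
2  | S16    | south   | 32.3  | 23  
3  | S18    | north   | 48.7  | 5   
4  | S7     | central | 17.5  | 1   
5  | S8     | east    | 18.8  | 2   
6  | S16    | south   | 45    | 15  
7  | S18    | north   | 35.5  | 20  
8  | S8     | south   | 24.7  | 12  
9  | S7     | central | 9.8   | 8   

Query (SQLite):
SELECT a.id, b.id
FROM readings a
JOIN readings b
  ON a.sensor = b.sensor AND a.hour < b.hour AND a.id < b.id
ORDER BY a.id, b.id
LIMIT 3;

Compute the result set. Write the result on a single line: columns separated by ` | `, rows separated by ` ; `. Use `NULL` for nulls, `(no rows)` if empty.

Pairs (a,b) with same sensor, a.hour < b.hour, a.id < b.id.
sensor groups: S16:{2,6} S18:{3,7} S7:{1,4,9} S8:{5,8}
Ordered by (a.id, b.id); first 3.

1 | 9 ; 3 | 7 ; 4 | 9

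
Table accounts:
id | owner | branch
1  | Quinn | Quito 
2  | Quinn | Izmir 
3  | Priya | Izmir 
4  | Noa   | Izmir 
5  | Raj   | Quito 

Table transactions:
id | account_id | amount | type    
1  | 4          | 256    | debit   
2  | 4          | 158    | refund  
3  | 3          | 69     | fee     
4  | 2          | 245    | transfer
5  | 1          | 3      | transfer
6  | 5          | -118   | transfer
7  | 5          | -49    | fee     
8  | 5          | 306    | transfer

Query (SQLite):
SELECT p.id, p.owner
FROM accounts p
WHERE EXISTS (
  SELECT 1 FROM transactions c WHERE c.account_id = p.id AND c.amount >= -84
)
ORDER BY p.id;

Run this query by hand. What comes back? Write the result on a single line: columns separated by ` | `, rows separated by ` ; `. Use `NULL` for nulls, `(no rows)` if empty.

1 | Quinn ; 2 | Quinn ; 3 | Priya ; 4 | Noa ; 5 | Raj

For each accounts row, check whether any transactions with matching account_id has amount >= -84.
Keep rows where that is true.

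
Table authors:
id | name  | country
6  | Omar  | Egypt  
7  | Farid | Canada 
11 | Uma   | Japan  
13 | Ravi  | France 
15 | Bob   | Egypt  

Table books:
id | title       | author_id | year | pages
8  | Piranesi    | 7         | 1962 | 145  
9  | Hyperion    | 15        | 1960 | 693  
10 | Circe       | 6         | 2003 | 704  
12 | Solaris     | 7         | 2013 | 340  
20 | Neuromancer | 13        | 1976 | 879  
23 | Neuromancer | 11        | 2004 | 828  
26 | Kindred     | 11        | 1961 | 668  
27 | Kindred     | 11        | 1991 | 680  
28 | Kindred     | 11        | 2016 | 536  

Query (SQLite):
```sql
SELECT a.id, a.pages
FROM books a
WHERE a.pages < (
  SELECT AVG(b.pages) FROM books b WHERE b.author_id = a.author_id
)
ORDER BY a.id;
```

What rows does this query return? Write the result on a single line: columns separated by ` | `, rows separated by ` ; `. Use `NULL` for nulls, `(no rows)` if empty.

For each books row a, compute AVG(pages) over rows sharing a.author_id.
Keep row a if a.pages < that per-group AVG.
  author_id=6: AVG(pages) = 704.0
  author_id=7: AVG(pages) = 242.5
  author_id=11: AVG(pages) = 678.0
  author_id=13: AVG(pages) = 879.0
  author_id=15: AVG(pages) = 693.0

8 | 145 ; 26 | 668 ; 28 | 536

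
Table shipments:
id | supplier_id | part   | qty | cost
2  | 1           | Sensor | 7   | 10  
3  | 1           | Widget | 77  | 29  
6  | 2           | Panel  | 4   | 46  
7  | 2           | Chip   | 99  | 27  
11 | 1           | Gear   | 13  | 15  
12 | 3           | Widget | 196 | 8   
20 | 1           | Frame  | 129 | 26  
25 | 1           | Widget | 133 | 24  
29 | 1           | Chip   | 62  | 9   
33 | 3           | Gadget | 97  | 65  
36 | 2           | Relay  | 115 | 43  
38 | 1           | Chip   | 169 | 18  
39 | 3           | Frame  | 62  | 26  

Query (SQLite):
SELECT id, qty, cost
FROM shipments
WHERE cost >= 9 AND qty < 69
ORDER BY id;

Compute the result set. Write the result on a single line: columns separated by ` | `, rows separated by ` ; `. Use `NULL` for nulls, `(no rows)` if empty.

2 | 7 | 10 ; 6 | 4 | 46 ; 11 | 13 | 15 ; 29 | 62 | 9 ; 39 | 62 | 26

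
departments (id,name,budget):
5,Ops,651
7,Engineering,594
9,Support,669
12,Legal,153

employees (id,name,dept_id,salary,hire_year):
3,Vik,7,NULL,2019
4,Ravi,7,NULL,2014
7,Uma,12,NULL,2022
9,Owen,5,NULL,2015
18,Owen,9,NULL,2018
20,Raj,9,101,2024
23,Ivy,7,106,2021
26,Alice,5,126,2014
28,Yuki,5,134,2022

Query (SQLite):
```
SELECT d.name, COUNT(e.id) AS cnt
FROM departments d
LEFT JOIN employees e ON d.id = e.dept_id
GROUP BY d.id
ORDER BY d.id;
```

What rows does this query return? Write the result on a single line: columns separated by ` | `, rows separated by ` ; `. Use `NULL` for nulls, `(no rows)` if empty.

Ops | 3 ; Engineering | 3 ; Support | 2 ; Legal | 1

LEFT JOIN keeps every departments row; unmatched ones get NULL for employees columns.
Group by departments.id and compute COUNT(e.id). COUNT(col) of an all-NULL group is 0.
  5: ids {9, 26, 28} → COUNT(e.id)=3
  7: ids {3, 4, 23} → COUNT(e.id)=3
  9: ids {18, 20} → COUNT(e.id)=2
  12: ids {7} → COUNT(e.id)=1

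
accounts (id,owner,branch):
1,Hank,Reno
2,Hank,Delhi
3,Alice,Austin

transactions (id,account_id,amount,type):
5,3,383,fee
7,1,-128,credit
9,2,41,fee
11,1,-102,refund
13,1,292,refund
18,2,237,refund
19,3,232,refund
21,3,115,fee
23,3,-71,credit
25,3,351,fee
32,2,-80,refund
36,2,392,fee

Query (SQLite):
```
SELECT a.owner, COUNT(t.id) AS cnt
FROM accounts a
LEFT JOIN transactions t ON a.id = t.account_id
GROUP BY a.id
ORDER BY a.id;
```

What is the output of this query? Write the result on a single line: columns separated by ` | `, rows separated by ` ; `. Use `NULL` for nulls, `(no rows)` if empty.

LEFT JOIN keeps every accounts row; unmatched ones get NULL for transactions columns.
Group by accounts.id and compute COUNT(t.id). COUNT(col) of an all-NULL group is 0.
  1: ids {7, 11, 13} → COUNT(t.id)=3
  2: ids {9, 18, 32, 36} → COUNT(t.id)=4
  3: ids {5, 19, 21, 23, 25} → COUNT(t.id)=5

Hank | 3 ; Hank | 4 ; Alice | 5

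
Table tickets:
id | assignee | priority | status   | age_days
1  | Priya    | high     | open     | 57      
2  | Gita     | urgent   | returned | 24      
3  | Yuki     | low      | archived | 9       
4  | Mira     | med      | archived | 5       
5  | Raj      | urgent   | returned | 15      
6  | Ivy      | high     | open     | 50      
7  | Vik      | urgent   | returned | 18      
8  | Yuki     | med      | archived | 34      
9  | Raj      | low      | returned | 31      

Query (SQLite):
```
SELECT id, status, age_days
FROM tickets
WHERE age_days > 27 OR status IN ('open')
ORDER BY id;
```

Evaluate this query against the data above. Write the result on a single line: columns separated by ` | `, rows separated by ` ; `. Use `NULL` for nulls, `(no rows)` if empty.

age_days > 27: ids {1, 6, 8, 9}
status IN ('open'): ids {1, 6}
Combine with OR.

1 | open | 57 ; 6 | open | 50 ; 8 | archived | 34 ; 9 | returned | 31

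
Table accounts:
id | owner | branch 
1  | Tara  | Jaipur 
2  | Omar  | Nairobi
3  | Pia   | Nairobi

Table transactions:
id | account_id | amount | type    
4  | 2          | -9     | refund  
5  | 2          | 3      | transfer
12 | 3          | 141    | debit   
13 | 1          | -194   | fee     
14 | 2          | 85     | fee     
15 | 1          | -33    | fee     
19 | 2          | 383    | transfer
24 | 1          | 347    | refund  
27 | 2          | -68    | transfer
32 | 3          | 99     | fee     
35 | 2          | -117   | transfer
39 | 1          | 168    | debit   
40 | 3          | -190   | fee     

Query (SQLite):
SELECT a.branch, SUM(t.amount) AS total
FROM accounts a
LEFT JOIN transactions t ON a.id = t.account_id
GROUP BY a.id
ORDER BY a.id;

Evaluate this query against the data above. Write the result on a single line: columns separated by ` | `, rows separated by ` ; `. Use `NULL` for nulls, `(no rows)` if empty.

Jaipur | 288 ; Nairobi | 277 ; Nairobi | 50

LEFT JOIN keeps every accounts row; unmatched ones get NULL for transactions columns.
Group by accounts.id and compute SUM(t.amount). SUM over an all-NULL group is NULL.
  1: ids {13, 15, 24, 39} → SUM(t.amount)=288
  2: ids {4, 5, 14, 19, 27, 35} → SUM(t.amount)=277
  3: ids {12, 32, 40} → SUM(t.amount)=50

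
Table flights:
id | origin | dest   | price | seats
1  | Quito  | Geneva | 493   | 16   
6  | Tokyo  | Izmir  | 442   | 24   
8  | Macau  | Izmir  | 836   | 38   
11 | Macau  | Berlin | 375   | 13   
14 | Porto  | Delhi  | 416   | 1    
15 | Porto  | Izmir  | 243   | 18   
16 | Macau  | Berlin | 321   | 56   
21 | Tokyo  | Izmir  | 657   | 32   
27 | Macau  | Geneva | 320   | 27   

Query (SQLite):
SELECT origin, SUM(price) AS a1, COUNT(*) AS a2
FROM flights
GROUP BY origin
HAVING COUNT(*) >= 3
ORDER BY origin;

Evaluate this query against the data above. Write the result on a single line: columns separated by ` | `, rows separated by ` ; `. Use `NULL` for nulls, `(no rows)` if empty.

Macau | 1852 | 4

Group flights by origin.
Per group compute: SUM(price), COUNT(*).
HAVING: drop groups with fewer than 3 rows.
  Macau: ids {8, 11, 16, 27} → SUM(price)=1852, COUNT(*)=4
  Porto: ids {14, 15} → SUM(price)=659, COUNT(*)=2
  Quito: ids {1} → SUM(price)=493, COUNT(*)=1
  Tokyo: ids {6, 21} → SUM(price)=1099, COUNT(*)=2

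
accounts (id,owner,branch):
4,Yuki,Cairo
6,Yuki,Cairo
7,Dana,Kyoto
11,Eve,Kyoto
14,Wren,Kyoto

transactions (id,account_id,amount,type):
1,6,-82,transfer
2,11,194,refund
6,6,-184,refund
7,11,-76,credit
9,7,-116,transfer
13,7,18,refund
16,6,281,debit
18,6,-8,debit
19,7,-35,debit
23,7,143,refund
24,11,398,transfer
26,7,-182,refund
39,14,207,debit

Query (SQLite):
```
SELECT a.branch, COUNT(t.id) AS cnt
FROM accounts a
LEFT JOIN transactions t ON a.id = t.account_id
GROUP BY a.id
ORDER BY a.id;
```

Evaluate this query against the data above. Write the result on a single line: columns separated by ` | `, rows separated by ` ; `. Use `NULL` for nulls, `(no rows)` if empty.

LEFT JOIN keeps every accounts row; unmatched ones get NULL for transactions columns.
Group by accounts.id and compute COUNT(t.id). COUNT(col) of an all-NULL group is 0.
  4: ids {—} → COUNT(t.id)=0
  6: ids {1, 6, 16, 18} → COUNT(t.id)=4
  7: ids {9, 13, 19, 23, 26} → COUNT(t.id)=5
  11: ids {2, 7, 24} → COUNT(t.id)=3
  14: ids {39} → COUNT(t.id)=1

Cairo | 0 ; Cairo | 4 ; Kyoto | 5 ; Kyoto | 3 ; Kyoto | 1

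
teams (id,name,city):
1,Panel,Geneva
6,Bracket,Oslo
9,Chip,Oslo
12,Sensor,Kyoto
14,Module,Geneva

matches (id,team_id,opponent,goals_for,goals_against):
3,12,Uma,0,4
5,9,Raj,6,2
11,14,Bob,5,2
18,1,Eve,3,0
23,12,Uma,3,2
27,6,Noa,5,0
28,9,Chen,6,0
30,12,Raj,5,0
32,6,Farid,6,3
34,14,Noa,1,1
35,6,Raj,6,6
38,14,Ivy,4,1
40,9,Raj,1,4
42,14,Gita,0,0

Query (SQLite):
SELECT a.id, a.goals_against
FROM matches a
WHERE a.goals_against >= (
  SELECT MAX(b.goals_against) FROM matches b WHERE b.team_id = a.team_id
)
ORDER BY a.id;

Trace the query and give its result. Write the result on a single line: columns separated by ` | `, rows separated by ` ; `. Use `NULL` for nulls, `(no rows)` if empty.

For each matches row a, compute MAX(goals_against) over rows sharing a.team_id.
Keep row a if a.goals_against >= that per-group MAX.
  team_id=1: MAX(goals_against) = 0
  team_id=6: MAX(goals_against) = 6
  team_id=9: MAX(goals_against) = 4
  team_id=12: MAX(goals_against) = 4
  team_id=14: MAX(goals_against) = 2

3 | 4 ; 11 | 2 ; 18 | 0 ; 35 | 6 ; 40 | 4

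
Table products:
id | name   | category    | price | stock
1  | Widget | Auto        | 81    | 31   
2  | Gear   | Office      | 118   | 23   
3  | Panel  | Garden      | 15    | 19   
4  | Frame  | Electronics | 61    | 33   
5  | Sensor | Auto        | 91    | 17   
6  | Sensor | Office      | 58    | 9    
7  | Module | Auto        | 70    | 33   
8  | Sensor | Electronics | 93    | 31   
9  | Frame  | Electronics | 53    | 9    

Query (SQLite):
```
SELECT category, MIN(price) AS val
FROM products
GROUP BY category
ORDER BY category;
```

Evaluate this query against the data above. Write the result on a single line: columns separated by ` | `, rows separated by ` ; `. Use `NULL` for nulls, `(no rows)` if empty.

Partition products by category; compute MIN(price) within each group.
  Auto: ids {1, 5, 7} → MIN(price)=70
  Electronics: ids {4, 8, 9} → MIN(price)=53
  Garden: ids {3} → MIN(price)=15
  Office: ids {2, 6} → MIN(price)=58

Auto | 70 ; Electronics | 53 ; Garden | 15 ; Office | 58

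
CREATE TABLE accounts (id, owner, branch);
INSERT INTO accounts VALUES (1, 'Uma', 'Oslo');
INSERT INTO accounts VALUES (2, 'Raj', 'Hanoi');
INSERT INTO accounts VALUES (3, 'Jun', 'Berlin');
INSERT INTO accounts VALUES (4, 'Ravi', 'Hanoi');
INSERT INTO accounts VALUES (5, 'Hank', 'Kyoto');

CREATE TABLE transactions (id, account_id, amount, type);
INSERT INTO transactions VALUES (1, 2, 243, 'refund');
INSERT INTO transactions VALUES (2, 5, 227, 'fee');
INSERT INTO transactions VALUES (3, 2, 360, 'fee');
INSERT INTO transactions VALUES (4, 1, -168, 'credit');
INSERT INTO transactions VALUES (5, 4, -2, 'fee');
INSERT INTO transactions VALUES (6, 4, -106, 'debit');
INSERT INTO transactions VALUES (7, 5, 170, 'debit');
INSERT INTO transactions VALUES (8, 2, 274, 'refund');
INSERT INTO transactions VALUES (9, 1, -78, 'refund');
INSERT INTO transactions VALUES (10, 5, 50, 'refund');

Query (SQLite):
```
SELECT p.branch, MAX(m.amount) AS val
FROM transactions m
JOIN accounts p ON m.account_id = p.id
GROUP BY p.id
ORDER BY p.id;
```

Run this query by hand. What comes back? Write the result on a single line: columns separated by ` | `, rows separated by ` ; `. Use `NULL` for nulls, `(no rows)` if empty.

Oslo | -78 ; Hanoi | 360 ; Hanoi | -2 ; Kyoto | 227

Join each transactions row to its accounts via account_id.
Group joined rows by accounts.id; compute MAX(m.amount) per group.
  1: ids {4, 9} → MAX(m.amount)=-78
  2: ids {1, 3, 8} → MAX(m.amount)=360
  4: ids {5, 6} → MAX(m.amount)=-2
  5: ids {2, 7, 10} → MAX(m.amount)=227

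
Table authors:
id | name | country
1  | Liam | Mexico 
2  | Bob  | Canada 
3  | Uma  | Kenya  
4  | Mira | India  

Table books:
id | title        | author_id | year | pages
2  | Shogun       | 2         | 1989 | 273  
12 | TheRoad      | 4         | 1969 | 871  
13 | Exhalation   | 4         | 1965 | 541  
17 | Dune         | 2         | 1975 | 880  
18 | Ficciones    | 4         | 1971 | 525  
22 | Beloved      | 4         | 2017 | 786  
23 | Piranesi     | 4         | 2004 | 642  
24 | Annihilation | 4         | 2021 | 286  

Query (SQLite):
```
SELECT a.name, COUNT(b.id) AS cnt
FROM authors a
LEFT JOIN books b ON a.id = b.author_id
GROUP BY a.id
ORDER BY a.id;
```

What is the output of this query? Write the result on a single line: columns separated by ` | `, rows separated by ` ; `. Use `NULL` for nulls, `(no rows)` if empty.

Liam | 0 ; Bob | 2 ; Uma | 0 ; Mira | 6

LEFT JOIN keeps every authors row; unmatched ones get NULL for books columns.
Group by authors.id and compute COUNT(b.id). COUNT(col) of an all-NULL group is 0.
  1: ids {—} → COUNT(b.id)=0
  2: ids {2, 17} → COUNT(b.id)=2
  3: ids {—} → COUNT(b.id)=0
  4: ids {12, 13, 18, 22, 23, 24} → COUNT(b.id)=6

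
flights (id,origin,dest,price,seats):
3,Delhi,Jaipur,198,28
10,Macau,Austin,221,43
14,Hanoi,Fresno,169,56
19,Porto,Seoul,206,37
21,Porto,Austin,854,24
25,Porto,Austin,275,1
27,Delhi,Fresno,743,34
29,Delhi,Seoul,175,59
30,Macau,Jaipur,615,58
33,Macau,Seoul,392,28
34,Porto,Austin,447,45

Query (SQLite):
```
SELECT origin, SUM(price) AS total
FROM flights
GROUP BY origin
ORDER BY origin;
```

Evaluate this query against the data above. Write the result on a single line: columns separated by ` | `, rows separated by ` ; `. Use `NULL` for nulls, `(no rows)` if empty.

Delhi | 1116 ; Hanoi | 169 ; Macau | 1228 ; Porto | 1782

Partition flights by origin; compute SUM(price) within each group.
  Delhi: ids {3, 27, 29} → SUM(price)=1116
  Hanoi: ids {14} → SUM(price)=169
  Macau: ids {10, 30, 33} → SUM(price)=1228
  Porto: ids {19, 21, 25, 34} → SUM(price)=1782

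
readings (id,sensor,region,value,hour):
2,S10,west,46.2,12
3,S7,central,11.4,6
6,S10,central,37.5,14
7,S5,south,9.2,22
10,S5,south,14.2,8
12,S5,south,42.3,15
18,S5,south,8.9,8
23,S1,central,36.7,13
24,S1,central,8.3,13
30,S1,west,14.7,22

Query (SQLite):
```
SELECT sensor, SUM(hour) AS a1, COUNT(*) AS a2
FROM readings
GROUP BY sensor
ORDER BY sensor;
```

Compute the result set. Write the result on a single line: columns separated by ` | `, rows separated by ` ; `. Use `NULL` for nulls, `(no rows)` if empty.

S1 | 48 | 3 ; S10 | 26 | 2 ; S5 | 53 | 4 ; S7 | 6 | 1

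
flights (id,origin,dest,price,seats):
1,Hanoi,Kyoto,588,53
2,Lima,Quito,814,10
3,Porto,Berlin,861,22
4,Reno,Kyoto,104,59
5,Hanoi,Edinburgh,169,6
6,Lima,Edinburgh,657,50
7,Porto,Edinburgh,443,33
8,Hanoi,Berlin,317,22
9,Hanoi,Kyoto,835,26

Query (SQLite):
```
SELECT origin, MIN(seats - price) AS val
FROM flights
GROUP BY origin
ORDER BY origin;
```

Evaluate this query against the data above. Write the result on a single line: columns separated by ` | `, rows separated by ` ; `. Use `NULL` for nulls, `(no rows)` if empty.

For each row compute seats - price.
Group by origin; take MIN of the expression per group.
  Hanoi: ids {1, 5, 8, 9} → MIN(seats - price)=-809
  Lima: ids {2, 6} → MIN(seats - price)=-804
  Porto: ids {3, 7} → MIN(seats - price)=-839
  Reno: ids {4} → MIN(seats - price)=-45

Hanoi | -809 ; Lima | -804 ; Porto | -839 ; Reno | -45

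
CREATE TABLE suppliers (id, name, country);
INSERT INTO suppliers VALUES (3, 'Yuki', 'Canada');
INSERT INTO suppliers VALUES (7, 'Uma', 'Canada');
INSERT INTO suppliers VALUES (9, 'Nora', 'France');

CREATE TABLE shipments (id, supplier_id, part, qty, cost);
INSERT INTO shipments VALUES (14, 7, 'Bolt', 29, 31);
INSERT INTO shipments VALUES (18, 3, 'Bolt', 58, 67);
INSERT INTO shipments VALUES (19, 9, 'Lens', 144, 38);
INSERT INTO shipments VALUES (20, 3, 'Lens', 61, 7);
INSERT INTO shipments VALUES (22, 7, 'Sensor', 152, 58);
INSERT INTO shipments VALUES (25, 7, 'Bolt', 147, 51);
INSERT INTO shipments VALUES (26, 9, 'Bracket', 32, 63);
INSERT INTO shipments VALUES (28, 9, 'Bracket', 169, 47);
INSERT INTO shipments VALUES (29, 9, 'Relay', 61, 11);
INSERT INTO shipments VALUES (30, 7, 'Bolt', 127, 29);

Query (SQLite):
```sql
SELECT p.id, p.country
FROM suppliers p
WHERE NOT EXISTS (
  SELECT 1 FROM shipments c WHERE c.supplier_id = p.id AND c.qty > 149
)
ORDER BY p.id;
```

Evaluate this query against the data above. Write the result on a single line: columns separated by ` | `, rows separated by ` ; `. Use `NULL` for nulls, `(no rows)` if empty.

3 | Canada

For each suppliers row, check whether any shipments with matching supplier_id has qty > 149.
Keep rows where that is false.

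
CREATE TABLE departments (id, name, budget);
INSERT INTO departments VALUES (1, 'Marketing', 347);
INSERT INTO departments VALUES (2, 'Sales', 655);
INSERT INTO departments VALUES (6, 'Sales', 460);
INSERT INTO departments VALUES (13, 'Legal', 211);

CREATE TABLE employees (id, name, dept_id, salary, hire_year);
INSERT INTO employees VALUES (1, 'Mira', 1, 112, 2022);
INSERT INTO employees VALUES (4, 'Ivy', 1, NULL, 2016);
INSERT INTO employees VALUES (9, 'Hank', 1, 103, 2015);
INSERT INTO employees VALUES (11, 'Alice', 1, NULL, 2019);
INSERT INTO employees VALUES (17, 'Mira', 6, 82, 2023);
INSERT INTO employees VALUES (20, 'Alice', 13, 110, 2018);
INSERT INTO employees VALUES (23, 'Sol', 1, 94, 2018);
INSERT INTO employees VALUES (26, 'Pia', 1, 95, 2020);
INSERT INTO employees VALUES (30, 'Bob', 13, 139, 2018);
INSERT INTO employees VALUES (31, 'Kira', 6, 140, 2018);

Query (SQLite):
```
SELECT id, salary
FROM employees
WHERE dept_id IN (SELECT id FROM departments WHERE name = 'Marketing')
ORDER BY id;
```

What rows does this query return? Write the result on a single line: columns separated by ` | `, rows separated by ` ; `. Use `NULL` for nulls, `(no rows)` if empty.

1 | 112 ; 4 | NULL ; 9 | 103 ; 11 | NULL ; 23 | 94 ; 26 | 95

Inner query: departments.id where name = 'Marketing'.
Outer: keep employees rows whose dept_id is in that set.
Inner query → {1}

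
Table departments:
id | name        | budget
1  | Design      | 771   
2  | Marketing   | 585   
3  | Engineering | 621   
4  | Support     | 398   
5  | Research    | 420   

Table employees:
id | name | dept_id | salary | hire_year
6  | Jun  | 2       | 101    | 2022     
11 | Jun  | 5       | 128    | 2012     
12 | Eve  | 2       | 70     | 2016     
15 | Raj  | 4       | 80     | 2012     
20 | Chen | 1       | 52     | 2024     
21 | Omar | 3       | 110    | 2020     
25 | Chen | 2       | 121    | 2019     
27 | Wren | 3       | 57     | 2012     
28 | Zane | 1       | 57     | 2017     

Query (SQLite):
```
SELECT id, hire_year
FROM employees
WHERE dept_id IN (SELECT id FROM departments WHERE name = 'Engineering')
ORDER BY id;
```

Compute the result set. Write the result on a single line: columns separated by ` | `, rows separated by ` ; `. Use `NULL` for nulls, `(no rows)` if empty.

21 | 2020 ; 27 | 2012

Inner query: departments.id where name = 'Engineering'.
Outer: keep employees rows whose dept_id is in that set.
Inner query → {3}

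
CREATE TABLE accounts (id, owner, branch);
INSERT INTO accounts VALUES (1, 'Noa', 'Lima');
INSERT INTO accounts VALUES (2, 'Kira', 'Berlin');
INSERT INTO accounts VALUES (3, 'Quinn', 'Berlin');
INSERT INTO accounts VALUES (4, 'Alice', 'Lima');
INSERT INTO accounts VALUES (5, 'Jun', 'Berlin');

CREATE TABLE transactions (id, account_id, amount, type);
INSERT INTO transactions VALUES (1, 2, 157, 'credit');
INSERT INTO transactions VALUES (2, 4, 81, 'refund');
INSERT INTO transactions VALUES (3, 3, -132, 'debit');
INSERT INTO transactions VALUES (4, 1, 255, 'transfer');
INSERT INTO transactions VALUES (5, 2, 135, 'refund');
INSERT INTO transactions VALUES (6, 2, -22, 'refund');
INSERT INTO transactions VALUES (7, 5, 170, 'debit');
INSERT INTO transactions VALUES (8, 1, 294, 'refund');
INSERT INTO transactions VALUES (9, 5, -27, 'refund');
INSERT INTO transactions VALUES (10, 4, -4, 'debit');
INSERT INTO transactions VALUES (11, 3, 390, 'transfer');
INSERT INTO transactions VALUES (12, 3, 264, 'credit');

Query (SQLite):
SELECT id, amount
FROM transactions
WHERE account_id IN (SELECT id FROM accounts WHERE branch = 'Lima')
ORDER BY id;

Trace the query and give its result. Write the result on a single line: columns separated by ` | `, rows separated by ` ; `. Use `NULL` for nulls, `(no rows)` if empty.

Inner query: accounts.id where branch = 'Lima'.
Outer: keep transactions rows whose account_id is in that set.
Inner query → {1, 4}

2 | 81 ; 4 | 255 ; 8 | 294 ; 10 | -4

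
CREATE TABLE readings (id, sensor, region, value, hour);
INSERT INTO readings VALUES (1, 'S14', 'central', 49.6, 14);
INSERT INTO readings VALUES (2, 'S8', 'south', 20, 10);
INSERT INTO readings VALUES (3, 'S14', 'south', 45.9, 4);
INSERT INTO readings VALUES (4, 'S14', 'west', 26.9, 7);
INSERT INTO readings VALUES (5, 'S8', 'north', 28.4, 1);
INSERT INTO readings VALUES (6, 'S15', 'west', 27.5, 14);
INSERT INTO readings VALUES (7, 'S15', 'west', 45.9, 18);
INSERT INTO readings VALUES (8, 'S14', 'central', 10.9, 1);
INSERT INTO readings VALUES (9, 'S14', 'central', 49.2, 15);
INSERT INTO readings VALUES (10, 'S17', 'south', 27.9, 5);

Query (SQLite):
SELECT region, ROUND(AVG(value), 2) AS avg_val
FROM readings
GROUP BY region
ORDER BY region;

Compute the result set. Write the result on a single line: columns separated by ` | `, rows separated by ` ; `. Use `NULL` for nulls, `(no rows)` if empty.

Partition readings by region; compute ROUND(AVG(value), 2) within each group.
  central: ids {1, 8, 9} → ROUND(AVG(value), 2)=36.57
  north: ids {5} → ROUND(AVG(value), 2)=28.4
  south: ids {2, 3, 10} → ROUND(AVG(value), 2)=31.27
  west: ids {4, 6, 7} → ROUND(AVG(value), 2)=33.43

central | 36.57 ; north | 28.4 ; south | 31.27 ; west | 33.43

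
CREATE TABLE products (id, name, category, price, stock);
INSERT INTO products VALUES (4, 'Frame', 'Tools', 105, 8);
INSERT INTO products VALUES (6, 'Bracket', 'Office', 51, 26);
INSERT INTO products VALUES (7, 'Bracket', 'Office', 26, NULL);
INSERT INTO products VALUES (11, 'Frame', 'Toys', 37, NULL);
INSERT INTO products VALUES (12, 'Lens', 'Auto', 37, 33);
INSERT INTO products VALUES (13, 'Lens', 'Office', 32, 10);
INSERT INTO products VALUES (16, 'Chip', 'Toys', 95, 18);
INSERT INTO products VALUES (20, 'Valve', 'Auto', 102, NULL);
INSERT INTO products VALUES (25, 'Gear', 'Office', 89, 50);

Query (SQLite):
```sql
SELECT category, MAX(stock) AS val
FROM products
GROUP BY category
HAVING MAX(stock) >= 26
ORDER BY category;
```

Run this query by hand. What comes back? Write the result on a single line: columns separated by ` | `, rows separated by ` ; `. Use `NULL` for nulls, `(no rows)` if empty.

Auto | 33 ; Office | 50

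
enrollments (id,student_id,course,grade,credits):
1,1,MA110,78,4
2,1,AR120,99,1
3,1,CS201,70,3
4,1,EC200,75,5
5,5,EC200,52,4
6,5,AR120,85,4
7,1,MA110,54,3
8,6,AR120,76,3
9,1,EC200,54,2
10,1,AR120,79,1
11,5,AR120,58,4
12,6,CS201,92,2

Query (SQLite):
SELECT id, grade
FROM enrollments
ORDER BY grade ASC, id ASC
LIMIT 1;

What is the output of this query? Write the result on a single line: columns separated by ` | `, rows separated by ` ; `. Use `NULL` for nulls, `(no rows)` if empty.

Sort by grade asc, tiebreak id asc: (52, id=5), (54, id=7), (54, id=9), (58, id=11) …. Take first 1.

5 | 52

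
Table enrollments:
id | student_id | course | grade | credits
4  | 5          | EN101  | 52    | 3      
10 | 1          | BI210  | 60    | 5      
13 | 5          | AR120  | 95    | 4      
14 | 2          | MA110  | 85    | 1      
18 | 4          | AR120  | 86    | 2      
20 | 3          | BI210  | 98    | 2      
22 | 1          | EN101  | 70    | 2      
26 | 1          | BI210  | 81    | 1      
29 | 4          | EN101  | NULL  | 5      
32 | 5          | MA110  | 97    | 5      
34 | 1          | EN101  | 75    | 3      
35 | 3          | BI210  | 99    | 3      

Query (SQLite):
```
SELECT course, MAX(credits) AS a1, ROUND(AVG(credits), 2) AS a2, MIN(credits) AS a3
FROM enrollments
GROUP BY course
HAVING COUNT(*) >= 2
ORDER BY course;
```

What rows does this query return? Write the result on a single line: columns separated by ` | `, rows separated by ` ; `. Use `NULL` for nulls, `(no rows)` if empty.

Group enrollments by course.
Per group compute: MAX(credits), ROUND(AVG(credits), 2), MIN(credits).
HAVING: drop groups with fewer than 2 rows.
  AR120: ids {13, 18} → MAX(credits)=4, ROUND(AVG(credits), 2)=3, MIN(credits)=2
  BI210: ids {10, 20, 26, 35} → MAX(credits)=5, ROUND(AVG(credits), 2)=2.75, MIN(credits)=1
  EN101: ids {4, 22, 29, 34} → MAX(credits)=5, ROUND(AVG(credits), 2)=3.25, MIN(credits)=2
  MA110: ids {14, 32} → MAX(credits)=5, ROUND(AVG(credits), 2)=3, MIN(credits)=1

AR120 | 4 | 3 | 2 ; BI210 | 5 | 2.75 | 1 ; EN101 | 5 | 3.25 | 2 ; MA110 | 5 | 3 | 1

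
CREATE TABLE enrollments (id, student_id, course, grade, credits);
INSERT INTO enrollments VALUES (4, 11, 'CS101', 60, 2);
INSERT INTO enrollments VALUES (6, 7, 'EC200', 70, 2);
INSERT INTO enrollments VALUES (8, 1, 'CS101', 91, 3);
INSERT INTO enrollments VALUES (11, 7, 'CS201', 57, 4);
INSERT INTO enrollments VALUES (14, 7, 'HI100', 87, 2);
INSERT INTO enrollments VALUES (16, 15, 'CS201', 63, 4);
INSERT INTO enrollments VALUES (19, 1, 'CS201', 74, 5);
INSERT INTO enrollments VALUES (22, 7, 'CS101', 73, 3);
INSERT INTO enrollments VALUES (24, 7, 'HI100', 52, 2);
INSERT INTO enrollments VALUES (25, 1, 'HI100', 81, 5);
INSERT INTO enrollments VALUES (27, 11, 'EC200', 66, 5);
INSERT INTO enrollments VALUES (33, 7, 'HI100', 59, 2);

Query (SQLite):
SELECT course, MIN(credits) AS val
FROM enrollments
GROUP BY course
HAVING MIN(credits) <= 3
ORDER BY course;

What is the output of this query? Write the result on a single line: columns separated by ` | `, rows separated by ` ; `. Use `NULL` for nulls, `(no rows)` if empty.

CS101 | 2 ; EC200 | 2 ; HI100 | 2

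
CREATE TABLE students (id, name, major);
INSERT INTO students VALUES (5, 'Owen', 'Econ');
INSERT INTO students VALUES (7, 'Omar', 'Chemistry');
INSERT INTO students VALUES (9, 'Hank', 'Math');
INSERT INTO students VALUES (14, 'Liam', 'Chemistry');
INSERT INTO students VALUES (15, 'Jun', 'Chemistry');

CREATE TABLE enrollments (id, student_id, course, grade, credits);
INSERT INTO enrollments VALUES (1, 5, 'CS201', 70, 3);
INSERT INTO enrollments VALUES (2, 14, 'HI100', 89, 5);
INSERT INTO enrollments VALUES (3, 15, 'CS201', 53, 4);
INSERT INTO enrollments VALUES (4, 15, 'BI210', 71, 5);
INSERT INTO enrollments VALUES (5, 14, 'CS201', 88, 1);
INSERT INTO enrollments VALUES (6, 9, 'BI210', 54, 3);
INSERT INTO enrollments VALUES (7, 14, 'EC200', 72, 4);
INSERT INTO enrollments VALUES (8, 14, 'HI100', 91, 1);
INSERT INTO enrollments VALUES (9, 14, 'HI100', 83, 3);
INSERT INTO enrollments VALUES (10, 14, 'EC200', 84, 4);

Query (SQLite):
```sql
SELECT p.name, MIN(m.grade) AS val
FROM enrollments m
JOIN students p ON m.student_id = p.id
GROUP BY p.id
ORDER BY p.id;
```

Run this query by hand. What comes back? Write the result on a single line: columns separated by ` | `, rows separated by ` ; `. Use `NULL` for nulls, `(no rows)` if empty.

Owen | 70 ; Hank | 54 ; Liam | 72 ; Jun | 53

Join each enrollments row to its students via student_id.
Group joined rows by students.id; compute MIN(m.grade) per group.
  5: ids {1} → MIN(m.grade)=70
  9: ids {6} → MIN(m.grade)=54
  14: ids {2, 5, 7, 8, 9, 10} → MIN(m.grade)=72
  15: ids {3, 4} → MIN(m.grade)=53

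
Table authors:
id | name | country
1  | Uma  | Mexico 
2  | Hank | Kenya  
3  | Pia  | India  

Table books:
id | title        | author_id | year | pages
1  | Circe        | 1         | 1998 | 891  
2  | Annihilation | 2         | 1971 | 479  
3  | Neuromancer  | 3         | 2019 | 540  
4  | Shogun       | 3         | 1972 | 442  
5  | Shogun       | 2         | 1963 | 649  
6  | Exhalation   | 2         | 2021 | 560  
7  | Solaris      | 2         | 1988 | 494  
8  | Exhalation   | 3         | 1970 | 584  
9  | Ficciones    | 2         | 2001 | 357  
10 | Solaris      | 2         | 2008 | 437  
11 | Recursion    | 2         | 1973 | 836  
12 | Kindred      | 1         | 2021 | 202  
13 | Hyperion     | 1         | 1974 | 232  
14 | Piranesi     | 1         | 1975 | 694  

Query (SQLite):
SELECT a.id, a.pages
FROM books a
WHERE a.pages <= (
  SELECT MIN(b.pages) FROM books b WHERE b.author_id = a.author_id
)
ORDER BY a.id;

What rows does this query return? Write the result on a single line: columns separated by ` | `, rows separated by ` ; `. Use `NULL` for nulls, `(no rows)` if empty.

4 | 442 ; 9 | 357 ; 12 | 202

For each books row a, compute MIN(pages) over rows sharing a.author_id.
Keep row a if a.pages <= that per-group MIN.
  author_id=1: MIN(pages) = 202
  author_id=2: MIN(pages) = 357
  author_id=3: MIN(pages) = 442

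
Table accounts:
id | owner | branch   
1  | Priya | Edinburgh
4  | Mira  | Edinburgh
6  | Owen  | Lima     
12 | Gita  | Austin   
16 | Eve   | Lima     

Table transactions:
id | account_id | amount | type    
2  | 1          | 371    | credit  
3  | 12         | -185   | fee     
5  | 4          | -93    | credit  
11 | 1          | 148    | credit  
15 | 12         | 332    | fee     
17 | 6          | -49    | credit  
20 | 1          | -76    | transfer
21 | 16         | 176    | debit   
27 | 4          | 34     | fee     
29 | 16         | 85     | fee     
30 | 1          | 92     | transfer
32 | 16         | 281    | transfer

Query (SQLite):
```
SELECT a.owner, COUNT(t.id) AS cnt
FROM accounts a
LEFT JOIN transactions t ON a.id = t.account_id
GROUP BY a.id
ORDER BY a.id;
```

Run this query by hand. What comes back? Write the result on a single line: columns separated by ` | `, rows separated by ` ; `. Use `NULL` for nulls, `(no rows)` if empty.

Priya | 4 ; Mira | 2 ; Owen | 1 ; Gita | 2 ; Eve | 3

LEFT JOIN keeps every accounts row; unmatched ones get NULL for transactions columns.
Group by accounts.id and compute COUNT(t.id). COUNT(col) of an all-NULL group is 0.
  1: ids {2, 11, 20, 30} → COUNT(t.id)=4
  4: ids {5, 27} → COUNT(t.id)=2
  6: ids {17} → COUNT(t.id)=1
  12: ids {3, 15} → COUNT(t.id)=2
  16: ids {21, 29, 32} → COUNT(t.id)=3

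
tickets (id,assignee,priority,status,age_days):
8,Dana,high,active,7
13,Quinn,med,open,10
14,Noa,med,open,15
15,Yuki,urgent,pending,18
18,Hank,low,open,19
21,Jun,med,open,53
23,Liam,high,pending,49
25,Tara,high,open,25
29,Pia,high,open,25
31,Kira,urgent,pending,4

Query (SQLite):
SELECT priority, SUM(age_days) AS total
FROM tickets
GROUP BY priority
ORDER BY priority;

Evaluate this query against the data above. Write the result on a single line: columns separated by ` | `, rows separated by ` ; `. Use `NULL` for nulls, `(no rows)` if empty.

high | 106 ; low | 19 ; med | 78 ; urgent | 22

Partition tickets by priority; compute SUM(age_days) within each group.
  high: ids {8, 23, 25, 29} → SUM(age_days)=106
  low: ids {18} → SUM(age_days)=19
  med: ids {13, 14, 21} → SUM(age_days)=78
  urgent: ids {15, 31} → SUM(age_days)=22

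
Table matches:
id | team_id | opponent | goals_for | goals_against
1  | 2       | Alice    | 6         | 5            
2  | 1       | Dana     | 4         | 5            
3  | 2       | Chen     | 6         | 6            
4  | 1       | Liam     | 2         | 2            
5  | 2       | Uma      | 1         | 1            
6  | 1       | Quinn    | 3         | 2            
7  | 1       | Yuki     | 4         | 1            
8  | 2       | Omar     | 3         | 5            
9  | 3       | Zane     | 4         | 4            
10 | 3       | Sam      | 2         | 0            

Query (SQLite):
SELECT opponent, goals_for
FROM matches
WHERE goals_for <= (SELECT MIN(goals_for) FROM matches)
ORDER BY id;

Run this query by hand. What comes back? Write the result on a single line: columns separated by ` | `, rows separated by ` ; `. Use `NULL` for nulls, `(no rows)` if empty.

Scalar subquery: MIN(goals_for) over all matches rows = 1.
Keep rows where goals_for <= that value.

Uma | 1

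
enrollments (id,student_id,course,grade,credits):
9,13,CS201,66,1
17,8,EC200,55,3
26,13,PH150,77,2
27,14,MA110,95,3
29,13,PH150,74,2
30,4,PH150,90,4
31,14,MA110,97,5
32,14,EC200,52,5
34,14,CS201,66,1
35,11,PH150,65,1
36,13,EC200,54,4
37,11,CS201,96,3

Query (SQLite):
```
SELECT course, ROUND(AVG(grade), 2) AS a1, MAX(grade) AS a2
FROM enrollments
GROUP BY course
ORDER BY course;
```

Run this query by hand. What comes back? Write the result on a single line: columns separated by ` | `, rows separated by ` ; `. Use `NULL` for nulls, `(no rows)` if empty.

CS201 | 76 | 96 ; EC200 | 53.67 | 55 ; MA110 | 96 | 97 ; PH150 | 76.5 | 90

Group enrollments by course.
Per group compute: ROUND(AVG(grade), 2), MAX(grade).
  CS201: ids {9, 34, 37} → ROUND(AVG(grade), 2)=76, MAX(grade)=96
  EC200: ids {17, 32, 36} → ROUND(AVG(grade), 2)=53.67, MAX(grade)=55
  MA110: ids {27, 31} → ROUND(AVG(grade), 2)=96, MAX(grade)=97
  PH150: ids {26, 29, 30, 35} → ROUND(AVG(grade), 2)=76.5, MAX(grade)=90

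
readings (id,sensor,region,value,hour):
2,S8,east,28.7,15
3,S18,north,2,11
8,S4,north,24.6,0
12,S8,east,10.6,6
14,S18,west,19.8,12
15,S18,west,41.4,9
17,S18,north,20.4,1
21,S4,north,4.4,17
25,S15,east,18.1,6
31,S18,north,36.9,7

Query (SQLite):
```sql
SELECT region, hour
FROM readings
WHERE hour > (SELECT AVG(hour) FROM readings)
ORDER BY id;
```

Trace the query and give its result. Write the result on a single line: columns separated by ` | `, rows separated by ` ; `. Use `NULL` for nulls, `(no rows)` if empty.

Scalar subquery: AVG(hour) over all readings rows = 8.4.
Keep rows where hour > that value.

east | 15 ; north | 11 ; west | 12 ; west | 9 ; north | 17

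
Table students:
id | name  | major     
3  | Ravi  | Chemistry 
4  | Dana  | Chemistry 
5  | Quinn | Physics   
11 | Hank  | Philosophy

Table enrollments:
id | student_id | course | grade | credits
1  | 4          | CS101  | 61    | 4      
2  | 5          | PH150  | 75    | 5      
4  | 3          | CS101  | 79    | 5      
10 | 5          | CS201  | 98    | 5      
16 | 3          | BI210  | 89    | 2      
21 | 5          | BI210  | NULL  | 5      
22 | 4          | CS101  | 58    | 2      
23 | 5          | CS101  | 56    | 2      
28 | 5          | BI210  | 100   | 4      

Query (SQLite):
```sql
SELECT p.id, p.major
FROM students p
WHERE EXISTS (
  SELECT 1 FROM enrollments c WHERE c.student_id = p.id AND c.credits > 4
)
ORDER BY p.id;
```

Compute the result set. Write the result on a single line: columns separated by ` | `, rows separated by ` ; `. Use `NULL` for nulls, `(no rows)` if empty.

For each students row, check whether any enrollments with matching student_id has credits > 4.
Keep rows where that is true.

3 | Chemistry ; 5 | Physics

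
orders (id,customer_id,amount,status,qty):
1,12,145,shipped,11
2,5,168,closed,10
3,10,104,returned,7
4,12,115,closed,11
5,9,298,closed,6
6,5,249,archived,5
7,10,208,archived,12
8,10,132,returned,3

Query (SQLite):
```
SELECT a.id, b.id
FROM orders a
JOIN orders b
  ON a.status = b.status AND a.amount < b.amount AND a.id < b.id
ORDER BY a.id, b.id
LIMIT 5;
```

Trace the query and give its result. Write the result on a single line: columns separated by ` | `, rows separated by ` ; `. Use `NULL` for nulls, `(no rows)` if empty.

2 | 5 ; 3 | 8 ; 4 | 5

Pairs (a,b) with same status, a.amount < b.amount, a.id < b.id.
status groups: archived:{6,7} closed:{2,4,5} returned:{3,8} shipped:{1}
Ordered by (a.id, b.id); first 5.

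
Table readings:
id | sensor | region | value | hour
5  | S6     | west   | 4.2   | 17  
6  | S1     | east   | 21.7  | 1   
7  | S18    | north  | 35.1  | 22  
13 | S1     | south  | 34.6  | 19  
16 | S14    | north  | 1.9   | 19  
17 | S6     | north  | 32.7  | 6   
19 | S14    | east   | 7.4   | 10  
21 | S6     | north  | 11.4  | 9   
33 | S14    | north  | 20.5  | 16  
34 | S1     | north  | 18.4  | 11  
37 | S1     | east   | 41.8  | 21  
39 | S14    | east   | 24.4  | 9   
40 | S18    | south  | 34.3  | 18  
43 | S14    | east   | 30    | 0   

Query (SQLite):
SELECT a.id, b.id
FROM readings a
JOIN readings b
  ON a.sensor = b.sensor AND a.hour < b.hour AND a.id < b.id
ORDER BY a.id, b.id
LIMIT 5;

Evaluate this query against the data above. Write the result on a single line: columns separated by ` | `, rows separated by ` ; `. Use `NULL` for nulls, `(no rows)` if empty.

6 | 13 ; 6 | 34 ; 6 | 37 ; 13 | 37 ; 17 | 21

Pairs (a,b) with same sensor, a.hour < b.hour, a.id < b.id.
sensor groups: S1:{6,13,34,37} S14:{16,19,33,39,43} S18:{7,40} S6:{5,17,21}
Ordered by (a.id, b.id); first 5.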